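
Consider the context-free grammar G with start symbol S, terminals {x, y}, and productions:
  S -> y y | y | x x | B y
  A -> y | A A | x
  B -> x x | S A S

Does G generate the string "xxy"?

yes

S ⇒ By ⇒ xxy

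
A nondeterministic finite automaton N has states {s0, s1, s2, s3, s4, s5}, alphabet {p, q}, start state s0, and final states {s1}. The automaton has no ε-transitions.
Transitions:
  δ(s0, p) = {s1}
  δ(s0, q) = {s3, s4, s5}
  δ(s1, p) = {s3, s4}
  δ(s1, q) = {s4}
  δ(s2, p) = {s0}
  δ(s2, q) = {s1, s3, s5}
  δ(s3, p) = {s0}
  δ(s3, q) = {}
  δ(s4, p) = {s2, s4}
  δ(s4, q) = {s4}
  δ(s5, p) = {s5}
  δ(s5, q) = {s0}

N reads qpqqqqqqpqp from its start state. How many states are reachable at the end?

6

Start: {s0}
read q: {s3, s4, s5}
read p: {s0, s2, s4, s5}
read q: {s0, s1, s3, s4, s5}
read q: {s0, s3, s4, s5}
read q: {s0, s3, s4, s5}
read q: {s0, s3, s4, s5}
read q: {s0, s3, s4, s5}
read q: {s0, s3, s4, s5}
read p: {s0, s1, s2, s4, s5}
read q: {s0, s1, s3, s4, s5}
read p: {s0, s1, s2, s3, s4, s5}
Final reachable set {s0, s1, s2, s3, s4, s5} has 6 states.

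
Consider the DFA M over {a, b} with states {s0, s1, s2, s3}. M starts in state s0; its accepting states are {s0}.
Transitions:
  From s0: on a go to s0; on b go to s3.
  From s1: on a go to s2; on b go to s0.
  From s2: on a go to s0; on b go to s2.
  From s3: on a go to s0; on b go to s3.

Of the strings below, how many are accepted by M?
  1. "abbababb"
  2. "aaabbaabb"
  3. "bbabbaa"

"abbababb": rejected
"aaabbaabb": rejected
"bbabbaa": accepted

1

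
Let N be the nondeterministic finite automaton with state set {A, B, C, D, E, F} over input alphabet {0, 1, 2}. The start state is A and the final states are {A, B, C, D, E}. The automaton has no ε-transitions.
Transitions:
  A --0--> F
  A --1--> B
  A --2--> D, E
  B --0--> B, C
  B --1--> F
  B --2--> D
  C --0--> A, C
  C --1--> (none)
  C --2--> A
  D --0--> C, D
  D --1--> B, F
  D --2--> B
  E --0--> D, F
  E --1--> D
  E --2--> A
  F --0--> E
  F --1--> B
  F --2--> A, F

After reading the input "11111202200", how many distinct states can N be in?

4

Start: {A}
read 1: {B}
read 1: {F}
read 1: {B}
read 1: {F}
read 1: {B}
read 2: {D}
read 0: {C, D}
read 2: {A, B}
read 2: {D, E}
read 0: {C, D, F}
read 0: {A, C, D, E}
Final reachable set {A, C, D, E} has 4 states.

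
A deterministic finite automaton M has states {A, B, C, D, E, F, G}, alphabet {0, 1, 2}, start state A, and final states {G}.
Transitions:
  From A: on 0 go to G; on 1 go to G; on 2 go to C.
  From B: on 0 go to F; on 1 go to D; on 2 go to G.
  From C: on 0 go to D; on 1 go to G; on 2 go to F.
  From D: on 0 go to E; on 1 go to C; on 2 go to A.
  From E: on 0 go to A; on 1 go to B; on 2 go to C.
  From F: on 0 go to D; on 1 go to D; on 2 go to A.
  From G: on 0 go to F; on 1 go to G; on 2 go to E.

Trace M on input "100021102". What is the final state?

A --1--> G
G --0--> F
F --0--> D
D --0--> E
E --2--> C
C --1--> G
G --1--> G
G --0--> F
F --2--> A

A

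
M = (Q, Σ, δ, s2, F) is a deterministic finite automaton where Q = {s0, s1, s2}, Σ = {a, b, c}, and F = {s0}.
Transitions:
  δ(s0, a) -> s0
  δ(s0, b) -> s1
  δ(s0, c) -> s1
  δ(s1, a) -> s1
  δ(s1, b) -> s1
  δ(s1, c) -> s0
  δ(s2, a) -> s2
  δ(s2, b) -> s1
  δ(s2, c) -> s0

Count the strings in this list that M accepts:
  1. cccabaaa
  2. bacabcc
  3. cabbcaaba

0

cccabaaa: rejected
bacabcc: rejected
cabbcaaba: rejected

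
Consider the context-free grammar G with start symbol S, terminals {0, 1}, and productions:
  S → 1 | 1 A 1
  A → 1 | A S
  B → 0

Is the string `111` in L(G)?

S ⇒ 1A1 ⇒ 111

yes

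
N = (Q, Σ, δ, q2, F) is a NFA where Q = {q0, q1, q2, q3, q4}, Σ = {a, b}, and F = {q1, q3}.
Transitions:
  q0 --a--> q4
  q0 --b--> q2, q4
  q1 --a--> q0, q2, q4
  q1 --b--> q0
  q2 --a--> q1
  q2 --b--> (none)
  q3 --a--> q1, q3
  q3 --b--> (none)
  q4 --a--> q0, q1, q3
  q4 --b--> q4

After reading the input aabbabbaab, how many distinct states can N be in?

3

Start: {q2}
read a: {q1}
read a: {q0, q2, q4}
read b: {q2, q4}
read b: {q4}
read a: {q0, q1, q3}
read b: {q0, q2, q4}
read b: {q2, q4}
read a: {q0, q1, q3}
read a: {q0, q1, q2, q3, q4}
read b: {q0, q2, q4}
Final reachable set {q0, q2, q4} has 3 states.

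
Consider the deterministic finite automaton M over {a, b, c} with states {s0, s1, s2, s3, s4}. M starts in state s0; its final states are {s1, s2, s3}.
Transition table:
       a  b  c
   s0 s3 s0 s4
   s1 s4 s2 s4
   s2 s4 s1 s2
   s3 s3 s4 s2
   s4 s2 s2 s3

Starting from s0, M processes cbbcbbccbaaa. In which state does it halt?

s2

s0 --c--> s4
s4 --b--> s2
s2 --b--> s1
s1 --c--> s4
s4 --b--> s2
s2 --b--> s1
s1 --c--> s4
s4 --c--> s3
s3 --b--> s4
s4 --a--> s2
s2 --a--> s4
s4 --a--> s2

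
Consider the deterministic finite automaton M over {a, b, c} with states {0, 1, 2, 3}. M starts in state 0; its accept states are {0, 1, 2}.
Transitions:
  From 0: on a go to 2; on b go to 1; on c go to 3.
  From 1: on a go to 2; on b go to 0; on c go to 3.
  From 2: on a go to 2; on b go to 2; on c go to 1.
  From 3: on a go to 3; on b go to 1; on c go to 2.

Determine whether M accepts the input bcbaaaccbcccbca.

0 --b--> 1
1 --c--> 3
3 --b--> 1
1 --a--> 2
2 --a--> 2
2 --a--> 2
2 --c--> 1
1 --c--> 3
3 --b--> 1
1 --c--> 3
3 --c--> 2
2 --c--> 1
1 --b--> 0
0 --c--> 3
3 --a--> 3
End in state 3, which is not an accepting state.

rejected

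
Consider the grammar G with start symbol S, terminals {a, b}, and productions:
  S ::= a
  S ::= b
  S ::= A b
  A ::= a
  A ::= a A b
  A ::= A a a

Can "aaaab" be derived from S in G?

no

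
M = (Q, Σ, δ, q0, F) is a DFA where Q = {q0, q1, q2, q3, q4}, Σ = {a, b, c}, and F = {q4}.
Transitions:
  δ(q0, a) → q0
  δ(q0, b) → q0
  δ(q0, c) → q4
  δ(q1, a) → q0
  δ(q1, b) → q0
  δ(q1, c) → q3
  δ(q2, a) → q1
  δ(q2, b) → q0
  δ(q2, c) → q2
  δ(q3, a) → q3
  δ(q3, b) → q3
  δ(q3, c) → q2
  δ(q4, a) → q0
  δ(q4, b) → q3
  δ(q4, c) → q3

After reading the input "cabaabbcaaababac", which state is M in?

q4

q0 --c--> q4
q4 --a--> q0
q0 --b--> q0
q0 --a--> q0
q0 --a--> q0
q0 --b--> q0
q0 --b--> q0
q0 --c--> q4
q4 --a--> q0
q0 --a--> q0
q0 --a--> q0
q0 --b--> q0
q0 --a--> q0
q0 --b--> q0
q0 --a--> q0
q0 --c--> q4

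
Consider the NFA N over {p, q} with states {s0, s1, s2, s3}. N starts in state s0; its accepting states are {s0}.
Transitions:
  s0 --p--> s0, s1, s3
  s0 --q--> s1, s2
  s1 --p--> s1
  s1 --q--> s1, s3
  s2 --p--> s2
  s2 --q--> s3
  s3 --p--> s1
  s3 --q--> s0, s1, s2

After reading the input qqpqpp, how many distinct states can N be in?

1

Start: {s0}
read q: {s1, s2}
read q: {s1, s3}
read p: {s1}
read q: {s1, s3}
read p: {s1}
read p: {s1}
Final reachable set {s1} has 1 state.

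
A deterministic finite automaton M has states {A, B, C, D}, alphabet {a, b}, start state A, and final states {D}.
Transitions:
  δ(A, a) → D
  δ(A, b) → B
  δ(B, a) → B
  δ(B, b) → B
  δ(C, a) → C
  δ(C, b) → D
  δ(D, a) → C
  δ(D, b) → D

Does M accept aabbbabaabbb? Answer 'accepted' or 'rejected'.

accepted

A --a--> D
D --a--> C
C --b--> D
D --b--> D
D --b--> D
D --a--> C
C --b--> D
D --a--> C
C --a--> C
C --b--> D
D --b--> D
D --b--> D
End in state D, which is an accepting state.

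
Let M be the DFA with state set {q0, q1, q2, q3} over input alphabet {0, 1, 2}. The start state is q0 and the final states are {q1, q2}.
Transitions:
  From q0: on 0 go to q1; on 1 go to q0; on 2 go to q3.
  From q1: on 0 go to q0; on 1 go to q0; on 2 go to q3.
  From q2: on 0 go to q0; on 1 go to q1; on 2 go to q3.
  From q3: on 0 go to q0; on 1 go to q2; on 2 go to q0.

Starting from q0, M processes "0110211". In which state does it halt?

q1

q0 --0--> q1
q1 --1--> q0
q0 --1--> q0
q0 --0--> q1
q1 --2--> q3
q3 --1--> q2
q2 --1--> q1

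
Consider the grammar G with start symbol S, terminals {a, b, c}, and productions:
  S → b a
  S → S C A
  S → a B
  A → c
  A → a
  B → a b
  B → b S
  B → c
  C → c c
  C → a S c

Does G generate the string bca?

no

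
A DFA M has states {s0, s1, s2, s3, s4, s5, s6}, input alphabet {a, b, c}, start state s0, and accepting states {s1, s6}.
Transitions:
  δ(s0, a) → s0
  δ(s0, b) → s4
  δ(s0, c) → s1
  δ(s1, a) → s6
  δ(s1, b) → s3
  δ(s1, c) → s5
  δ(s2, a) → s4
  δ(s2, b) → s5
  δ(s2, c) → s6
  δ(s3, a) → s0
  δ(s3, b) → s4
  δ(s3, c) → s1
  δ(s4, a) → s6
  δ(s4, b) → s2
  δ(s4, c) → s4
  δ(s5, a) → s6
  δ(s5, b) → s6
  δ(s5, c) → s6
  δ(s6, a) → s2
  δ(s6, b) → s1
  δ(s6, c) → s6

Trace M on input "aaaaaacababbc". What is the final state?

s1

s0 --a--> s0
s0 --a--> s0
s0 --a--> s0
s0 --a--> s0
s0 --a--> s0
s0 --a--> s0
s0 --c--> s1
s1 --a--> s6
s6 --b--> s1
s1 --a--> s6
s6 --b--> s1
s1 --b--> s3
s3 --c--> s1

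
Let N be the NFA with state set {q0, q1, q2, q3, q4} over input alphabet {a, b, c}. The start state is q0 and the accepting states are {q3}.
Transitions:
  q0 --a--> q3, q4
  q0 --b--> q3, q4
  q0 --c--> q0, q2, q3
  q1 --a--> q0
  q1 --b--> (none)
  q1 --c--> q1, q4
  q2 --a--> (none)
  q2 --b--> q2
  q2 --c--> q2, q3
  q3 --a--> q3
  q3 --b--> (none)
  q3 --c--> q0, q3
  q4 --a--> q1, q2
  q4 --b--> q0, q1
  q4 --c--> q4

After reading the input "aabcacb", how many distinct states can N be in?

2

Start: {q0}
read a: {q3, q4}
read a: {q1, q2, q3}
read b: {q2}
read c: {q2, q3}
read a: {q3}
read c: {q0, q3}
read b: {q3, q4}
Final reachable set {q3, q4} has 2 states.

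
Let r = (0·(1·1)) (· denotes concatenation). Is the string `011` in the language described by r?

Split as 0·11: 0 matches 0 and (1·1) matches 11.

yes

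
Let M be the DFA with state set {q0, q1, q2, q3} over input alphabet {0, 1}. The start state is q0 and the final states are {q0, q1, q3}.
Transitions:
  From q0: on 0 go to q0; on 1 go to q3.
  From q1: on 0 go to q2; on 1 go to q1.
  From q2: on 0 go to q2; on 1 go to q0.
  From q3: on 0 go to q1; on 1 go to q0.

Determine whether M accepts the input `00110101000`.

q0 --0--> q0
q0 --0--> q0
q0 --1--> q3
q3 --1--> q0
q0 --0--> q0
q0 --1--> q3
q3 --0--> q1
q1 --1--> q1
q1 --0--> q2
q2 --0--> q2
q2 --0--> q2
End in state q2, which is not an accepting state.

rejected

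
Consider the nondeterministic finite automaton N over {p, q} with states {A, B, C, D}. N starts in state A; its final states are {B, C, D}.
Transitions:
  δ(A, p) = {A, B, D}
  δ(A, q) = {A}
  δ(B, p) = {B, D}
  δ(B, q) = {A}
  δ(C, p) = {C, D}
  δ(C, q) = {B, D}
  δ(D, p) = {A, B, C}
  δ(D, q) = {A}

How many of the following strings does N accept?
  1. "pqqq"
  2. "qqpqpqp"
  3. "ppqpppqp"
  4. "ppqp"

"pqqq": rejected
"qqpqpqp": accepted
"ppqpppqp": accepted
"ppqp": accepted

3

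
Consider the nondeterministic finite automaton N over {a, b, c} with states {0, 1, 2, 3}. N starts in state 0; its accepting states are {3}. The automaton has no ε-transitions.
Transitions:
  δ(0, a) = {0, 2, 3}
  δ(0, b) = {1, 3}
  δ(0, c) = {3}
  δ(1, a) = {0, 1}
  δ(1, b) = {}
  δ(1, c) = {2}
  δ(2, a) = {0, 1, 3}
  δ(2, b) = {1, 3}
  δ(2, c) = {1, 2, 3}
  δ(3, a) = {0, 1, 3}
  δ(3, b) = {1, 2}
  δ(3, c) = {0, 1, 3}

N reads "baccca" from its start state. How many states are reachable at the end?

Start: {0}
read b: {1, 3}
read a: {0, 1, 3}
read c: {0, 1, 2, 3}
read c: {0, 1, 2, 3}
read c: {0, 1, 2, 3}
read a: {0, 1, 2, 3}
Final reachable set {0, 1, 2, 3} has 4 states.

4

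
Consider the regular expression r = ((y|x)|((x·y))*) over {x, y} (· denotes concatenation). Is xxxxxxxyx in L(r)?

no

Neither (y|x) nor ((x·y))* matches xxxxxxxyx.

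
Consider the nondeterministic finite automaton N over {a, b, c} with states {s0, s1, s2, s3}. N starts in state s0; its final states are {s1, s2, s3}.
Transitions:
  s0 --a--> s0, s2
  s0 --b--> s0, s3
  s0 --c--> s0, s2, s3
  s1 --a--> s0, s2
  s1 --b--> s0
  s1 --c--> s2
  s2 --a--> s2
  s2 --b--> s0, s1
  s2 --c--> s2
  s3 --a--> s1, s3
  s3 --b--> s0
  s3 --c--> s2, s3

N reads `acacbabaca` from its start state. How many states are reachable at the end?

Start: {s0}
read a: {s0, s2}
read c: {s0, s2, s3}
read a: {s0, s1, s2, s3}
read c: {s0, s2, s3}
read b: {s0, s1, s3}
read a: {s0, s1, s2, s3}
read b: {s0, s1, s3}
read a: {s0, s1, s2, s3}
read c: {s0, s2, s3}
read a: {s0, s1, s2, s3}
Final reachable set {s0, s1, s2, s3} has 4 states.

4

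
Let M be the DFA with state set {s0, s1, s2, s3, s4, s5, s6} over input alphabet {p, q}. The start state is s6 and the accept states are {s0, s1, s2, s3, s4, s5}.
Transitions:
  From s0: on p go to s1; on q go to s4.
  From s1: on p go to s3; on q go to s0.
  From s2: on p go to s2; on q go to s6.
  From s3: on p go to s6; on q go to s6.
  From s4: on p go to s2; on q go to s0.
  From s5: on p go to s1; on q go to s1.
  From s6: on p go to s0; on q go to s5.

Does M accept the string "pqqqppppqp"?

accepted

s6 --p--> s0
s0 --q--> s4
s4 --q--> s0
s0 --q--> s4
s4 --p--> s2
s2 --p--> s2
s2 --p--> s2
s2 --p--> s2
s2 --q--> s6
s6 --p--> s0
End in state s0, which is an accepting state.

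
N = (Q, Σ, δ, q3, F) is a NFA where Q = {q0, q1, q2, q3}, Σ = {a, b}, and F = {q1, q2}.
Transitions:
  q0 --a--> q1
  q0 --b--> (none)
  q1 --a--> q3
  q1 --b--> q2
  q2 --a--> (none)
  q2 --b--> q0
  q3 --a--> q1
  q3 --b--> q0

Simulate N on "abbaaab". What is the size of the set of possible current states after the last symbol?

1

Start: {q3}
read a: {q1}
read b: {q2}
read b: {q0}
read a: {q1}
read a: {q3}
read a: {q1}
read b: {q2}
Final reachable set {q2} has 1 state.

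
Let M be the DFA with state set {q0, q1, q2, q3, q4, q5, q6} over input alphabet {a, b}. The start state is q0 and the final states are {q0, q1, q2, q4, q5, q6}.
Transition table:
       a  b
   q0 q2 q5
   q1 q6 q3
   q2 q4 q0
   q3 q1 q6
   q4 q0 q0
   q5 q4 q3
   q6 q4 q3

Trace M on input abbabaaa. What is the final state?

q0

q0 --a--> q2
q2 --b--> q0
q0 --b--> q5
q5 --a--> q4
q4 --b--> q0
q0 --a--> q2
q2 --a--> q4
q4 --a--> q0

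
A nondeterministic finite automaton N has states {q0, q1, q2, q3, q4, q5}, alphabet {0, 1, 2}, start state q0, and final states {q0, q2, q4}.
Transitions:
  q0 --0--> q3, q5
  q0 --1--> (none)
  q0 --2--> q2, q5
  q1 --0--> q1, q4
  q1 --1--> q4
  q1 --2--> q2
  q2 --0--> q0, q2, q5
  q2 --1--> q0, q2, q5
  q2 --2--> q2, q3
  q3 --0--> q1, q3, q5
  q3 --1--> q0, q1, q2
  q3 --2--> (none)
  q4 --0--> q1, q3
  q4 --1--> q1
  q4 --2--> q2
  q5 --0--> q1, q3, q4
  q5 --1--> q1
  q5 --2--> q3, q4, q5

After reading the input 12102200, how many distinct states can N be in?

Start: {q0}
read 1: {}
The reachable set is empty and stays empty for the remaining 7 symbols.
Final reachable set {} has 0 states.

0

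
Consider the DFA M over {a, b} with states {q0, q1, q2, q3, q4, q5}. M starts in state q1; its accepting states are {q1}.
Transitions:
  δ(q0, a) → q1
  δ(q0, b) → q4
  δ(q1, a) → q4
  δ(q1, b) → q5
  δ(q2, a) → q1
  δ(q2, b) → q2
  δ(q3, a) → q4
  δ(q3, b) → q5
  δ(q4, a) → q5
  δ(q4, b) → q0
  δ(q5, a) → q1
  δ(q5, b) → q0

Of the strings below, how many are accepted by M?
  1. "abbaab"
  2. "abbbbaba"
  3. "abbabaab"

"abbaab": rejected
"abbbbaba": accepted
"abbabaab": rejected

1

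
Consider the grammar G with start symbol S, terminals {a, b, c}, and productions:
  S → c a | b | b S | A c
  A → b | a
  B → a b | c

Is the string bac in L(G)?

S ⇒ bS ⇒ bAc ⇒ bac

yes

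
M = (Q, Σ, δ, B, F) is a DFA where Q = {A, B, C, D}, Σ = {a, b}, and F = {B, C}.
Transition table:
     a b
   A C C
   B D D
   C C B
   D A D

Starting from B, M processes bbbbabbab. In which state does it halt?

D

B --b--> D
D --b--> D
D --b--> D
D --b--> D
D --a--> A
A --b--> C
C --b--> B
B --a--> D
D --b--> D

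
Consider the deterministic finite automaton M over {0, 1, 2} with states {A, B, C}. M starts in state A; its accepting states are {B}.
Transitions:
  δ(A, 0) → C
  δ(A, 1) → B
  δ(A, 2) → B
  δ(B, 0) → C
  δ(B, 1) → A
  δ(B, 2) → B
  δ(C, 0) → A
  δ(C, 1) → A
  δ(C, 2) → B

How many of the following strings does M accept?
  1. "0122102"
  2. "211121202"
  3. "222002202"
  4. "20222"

"0122102": accepted
"211121202": accepted
"222002202": accepted
"20222": accepted

4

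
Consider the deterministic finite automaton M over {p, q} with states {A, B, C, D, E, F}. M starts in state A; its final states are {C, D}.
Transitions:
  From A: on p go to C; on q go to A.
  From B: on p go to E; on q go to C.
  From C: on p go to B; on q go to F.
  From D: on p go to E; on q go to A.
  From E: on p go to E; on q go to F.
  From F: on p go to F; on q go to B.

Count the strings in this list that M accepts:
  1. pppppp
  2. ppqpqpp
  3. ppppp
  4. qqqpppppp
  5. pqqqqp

pppppp: rejected
ppqpqpp: rejected
ppppp: rejected
qqqpppppp: rejected
pqqqqp: rejected

0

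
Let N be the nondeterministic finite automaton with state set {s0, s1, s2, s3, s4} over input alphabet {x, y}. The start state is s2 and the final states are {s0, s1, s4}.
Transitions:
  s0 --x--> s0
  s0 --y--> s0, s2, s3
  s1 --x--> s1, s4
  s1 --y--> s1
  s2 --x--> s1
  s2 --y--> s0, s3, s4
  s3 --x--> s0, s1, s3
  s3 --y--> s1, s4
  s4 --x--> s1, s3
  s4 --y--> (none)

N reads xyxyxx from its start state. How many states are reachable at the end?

Start: {s2}
read x: {s1}
read y: {s1}
read x: {s1, s4}
read y: {s1}
read x: {s1, s4}
read x: {s1, s3, s4}
Final reachable set {s1, s3, s4} has 3 states.

3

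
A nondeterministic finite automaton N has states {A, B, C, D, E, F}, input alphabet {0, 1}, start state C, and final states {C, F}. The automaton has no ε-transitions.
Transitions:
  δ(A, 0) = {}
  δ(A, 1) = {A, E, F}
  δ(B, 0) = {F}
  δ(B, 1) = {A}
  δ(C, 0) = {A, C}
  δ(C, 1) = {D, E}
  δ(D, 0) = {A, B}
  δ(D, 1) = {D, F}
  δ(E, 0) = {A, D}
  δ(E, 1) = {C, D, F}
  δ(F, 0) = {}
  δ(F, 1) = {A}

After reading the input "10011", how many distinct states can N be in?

5

Start: {C}
read 1: {D, E}
read 0: {A, B, D}
read 0: {A, B, F}
read 1: {A, E, F}
read 1: {A, C, D, E, F}
Final reachable set {A, C, D, E, F} has 5 states.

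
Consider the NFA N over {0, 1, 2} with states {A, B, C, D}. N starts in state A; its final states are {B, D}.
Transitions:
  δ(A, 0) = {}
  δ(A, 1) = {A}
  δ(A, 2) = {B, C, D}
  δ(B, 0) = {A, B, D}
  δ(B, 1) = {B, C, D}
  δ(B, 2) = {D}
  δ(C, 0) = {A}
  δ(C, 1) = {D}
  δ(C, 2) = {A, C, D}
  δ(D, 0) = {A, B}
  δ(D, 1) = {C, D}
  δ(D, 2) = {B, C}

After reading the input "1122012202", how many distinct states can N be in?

Start: {A}
read 1: {A}
read 1: {A}
read 2: {B, C, D}
read 2: {A, B, C, D}
read 0: {A, B, D}
read 1: {A, B, C, D}
read 2: {A, B, C, D}
read 2: {A, B, C, D}
read 0: {A, B, D}
read 2: {B, C, D}
Final reachable set {B, C, D} has 3 states.

3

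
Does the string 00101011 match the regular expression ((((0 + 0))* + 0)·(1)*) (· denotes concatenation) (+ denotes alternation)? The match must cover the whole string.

No split of 00101011 into u·v has (((0+0))*+0) matching u and (1)* matching v.

no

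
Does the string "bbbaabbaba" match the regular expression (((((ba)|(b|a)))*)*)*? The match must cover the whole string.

yes

Split into 10 pieces b · b · b · a · a · b · b · a · b · a; each matches ((((ba)|(b|a)))*)*.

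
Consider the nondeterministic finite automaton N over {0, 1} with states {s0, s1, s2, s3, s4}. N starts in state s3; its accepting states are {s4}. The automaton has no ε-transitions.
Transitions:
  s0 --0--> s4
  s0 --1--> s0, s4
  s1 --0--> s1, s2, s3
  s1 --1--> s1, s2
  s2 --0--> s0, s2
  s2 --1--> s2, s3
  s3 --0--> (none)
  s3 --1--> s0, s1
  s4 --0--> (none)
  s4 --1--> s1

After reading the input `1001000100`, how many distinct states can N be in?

5

Start: {s3}
read 1: {s0, s1}
read 0: {s1, s2, s3, s4}
read 0: {s0, s1, s2, s3}
read 1: {s0, s1, s2, s3, s4}
read 0: {s0, s1, s2, s3, s4}
read 0: {s0, s1, s2, s3, s4}
read 0: {s0, s1, s2, s3, s4}
read 1: {s0, s1, s2, s3, s4}
read 0: {s0, s1, s2, s3, s4}
read 0: {s0, s1, s2, s3, s4}
Final reachable set {s0, s1, s2, s3, s4} has 5 states.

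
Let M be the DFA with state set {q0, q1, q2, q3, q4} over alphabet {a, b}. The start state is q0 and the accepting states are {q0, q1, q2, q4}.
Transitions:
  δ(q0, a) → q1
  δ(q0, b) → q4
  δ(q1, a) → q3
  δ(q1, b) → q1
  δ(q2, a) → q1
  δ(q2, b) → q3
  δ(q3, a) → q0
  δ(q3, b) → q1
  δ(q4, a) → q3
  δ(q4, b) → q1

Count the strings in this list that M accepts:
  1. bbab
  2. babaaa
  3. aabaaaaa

bbab: accepted
babaaa: accepted
aabaaaaa: accepted

3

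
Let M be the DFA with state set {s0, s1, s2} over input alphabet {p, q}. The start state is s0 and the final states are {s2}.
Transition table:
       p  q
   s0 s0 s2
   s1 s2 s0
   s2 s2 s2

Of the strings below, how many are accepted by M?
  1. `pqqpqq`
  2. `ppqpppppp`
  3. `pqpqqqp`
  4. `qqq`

`pqqpqq`: accepted
`ppqpppppp`: accepted
`pqpqqqp`: accepted
`qqq`: accepted

4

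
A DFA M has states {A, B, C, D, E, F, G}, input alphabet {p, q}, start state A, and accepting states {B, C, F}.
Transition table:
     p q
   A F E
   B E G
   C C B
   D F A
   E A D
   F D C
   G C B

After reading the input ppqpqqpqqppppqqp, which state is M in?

A --p--> F
F --p--> D
D --q--> A
A --p--> F
F --q--> C
C --q--> B
B --p--> E
E --q--> D
D --q--> A
A --p--> F
F --p--> D
D --p--> F
F --p--> D
D --q--> A
A --q--> E
E --p--> A

A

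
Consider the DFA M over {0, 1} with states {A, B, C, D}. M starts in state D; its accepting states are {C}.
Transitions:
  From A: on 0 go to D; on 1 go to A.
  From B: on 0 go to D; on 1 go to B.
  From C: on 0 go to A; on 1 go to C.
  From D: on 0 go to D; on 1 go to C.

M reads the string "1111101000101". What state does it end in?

D --1--> C
C --1--> C
C --1--> C
C --1--> C
C --1--> C
C --0--> A
A --1--> A
A --0--> D
D --0--> D
D --0--> D
D --1--> C
C --0--> A
A --1--> A

A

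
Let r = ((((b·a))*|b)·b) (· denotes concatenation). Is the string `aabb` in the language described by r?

No split of aabb into u·v has (((b·a))*|b) matching u and b matching v.

no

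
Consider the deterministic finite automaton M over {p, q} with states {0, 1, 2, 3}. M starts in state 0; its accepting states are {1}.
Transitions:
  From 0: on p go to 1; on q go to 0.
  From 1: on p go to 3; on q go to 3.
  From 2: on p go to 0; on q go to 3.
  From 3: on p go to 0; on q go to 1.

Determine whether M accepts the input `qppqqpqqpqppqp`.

0 --q--> 0
0 --p--> 1
1 --p--> 3
3 --q--> 1
1 --q--> 3
3 --p--> 0
0 --q--> 0
0 --q--> 0
0 --p--> 1
1 --q--> 3
3 --p--> 0
0 --p--> 1
1 --q--> 3
3 --p--> 0
End in state 0, which is not an accepting state.

rejected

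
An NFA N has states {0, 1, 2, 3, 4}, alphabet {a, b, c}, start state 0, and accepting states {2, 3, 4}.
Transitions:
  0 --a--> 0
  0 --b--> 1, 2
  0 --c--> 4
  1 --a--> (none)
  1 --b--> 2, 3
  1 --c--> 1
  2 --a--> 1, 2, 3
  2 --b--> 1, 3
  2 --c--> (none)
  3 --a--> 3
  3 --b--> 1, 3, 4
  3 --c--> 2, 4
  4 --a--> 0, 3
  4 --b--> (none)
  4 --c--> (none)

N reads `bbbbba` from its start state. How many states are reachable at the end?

Start: {0}
read b: {1, 2}
read b: {1, 2, 3}
read b: {1, 2, 3, 4}
read b: {1, 2, 3, 4}
read b: {1, 2, 3, 4}
read a: {0, 1, 2, 3}
Final reachable set {0, 1, 2, 3} has 4 states.

4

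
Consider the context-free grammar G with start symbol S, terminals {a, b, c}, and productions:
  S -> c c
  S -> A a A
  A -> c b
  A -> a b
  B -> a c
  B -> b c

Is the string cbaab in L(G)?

yes

S ⇒ AaA ⇒ cbaA ⇒ cbaab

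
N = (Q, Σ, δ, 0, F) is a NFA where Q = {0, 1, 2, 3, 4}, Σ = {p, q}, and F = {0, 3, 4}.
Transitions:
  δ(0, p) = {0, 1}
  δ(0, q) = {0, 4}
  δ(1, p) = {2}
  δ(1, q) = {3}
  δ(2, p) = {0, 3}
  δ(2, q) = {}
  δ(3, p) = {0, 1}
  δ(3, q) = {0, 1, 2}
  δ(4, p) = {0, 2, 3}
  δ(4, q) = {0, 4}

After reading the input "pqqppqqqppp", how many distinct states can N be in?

4

Start: {0}
read p: {0, 1}
read q: {0, 3, 4}
read q: {0, 1, 2, 4}
read p: {0, 1, 2, 3}
read p: {0, 1, 2, 3}
read q: {0, 1, 2, 3, 4}
read q: {0, 1, 2, 3, 4}
read q: {0, 1, 2, 3, 4}
read p: {0, 1, 2, 3}
read p: {0, 1, 2, 3}
read p: {0, 1, 2, 3}
Final reachable set {0, 1, 2, 3} has 4 states.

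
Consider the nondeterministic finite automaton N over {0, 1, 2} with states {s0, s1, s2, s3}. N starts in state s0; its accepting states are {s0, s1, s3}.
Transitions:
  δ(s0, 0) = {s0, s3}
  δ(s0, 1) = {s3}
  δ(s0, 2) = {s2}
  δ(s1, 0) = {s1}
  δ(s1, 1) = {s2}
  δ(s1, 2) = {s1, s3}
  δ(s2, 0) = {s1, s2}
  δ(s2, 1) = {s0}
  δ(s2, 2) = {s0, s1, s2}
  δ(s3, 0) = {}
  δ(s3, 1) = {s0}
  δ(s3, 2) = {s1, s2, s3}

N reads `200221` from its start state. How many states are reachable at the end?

3

Start: {s0}
read 2: {s2}
read 0: {s1, s2}
read 0: {s1, s2}
read 2: {s0, s1, s2, s3}
read 2: {s0, s1, s2, s3}
read 1: {s0, s2, s3}
Final reachable set {s0, s2, s3} has 3 states.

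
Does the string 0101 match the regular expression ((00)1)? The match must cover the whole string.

no

No split of 0101 into u·v has (00) matching u and 1 matching v.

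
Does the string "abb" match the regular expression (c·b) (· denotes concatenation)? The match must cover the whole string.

No split of abb into u·v has c matching u and b matching v.

no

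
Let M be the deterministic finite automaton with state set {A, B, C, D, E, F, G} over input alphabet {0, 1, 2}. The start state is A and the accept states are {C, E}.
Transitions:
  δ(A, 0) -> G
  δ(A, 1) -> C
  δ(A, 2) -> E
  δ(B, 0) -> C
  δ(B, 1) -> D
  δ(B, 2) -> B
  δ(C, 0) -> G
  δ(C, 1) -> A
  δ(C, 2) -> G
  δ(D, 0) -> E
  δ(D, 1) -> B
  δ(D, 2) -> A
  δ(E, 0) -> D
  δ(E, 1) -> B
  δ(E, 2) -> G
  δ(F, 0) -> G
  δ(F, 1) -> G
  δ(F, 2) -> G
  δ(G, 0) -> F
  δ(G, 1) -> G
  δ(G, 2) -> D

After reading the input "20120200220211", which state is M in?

A --2--> E
E --0--> D
D --1--> B
B --2--> B
B --0--> C
C --2--> G
G --0--> F
F --0--> G
G --2--> D
D --2--> A
A --0--> G
G --2--> D
D --1--> B
B --1--> D

D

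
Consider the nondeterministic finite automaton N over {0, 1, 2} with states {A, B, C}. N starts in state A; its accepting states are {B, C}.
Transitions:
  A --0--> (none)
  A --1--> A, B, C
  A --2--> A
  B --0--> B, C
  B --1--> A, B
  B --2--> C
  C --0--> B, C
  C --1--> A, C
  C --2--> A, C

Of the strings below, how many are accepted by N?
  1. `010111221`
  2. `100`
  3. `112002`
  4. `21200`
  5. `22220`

3

`010111221`: rejected
`100`: accepted
`112002`: accepted
`21200`: accepted
`22220`: rejected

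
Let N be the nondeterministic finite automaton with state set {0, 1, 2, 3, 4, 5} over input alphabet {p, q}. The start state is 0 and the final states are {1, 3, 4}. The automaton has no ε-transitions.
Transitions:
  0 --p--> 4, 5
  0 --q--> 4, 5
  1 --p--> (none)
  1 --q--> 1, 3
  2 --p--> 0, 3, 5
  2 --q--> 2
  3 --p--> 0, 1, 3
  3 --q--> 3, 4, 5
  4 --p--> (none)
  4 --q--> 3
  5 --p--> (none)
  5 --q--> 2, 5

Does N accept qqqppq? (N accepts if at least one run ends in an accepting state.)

Start: {0}
read q: {4, 5}
read q: {2, 3, 5}
read q: {2, 3, 4, 5}
read p: {0, 1, 3, 5}
read p: {0, 1, 3, 4, 5}
read q: {1, 2, 3, 4, 5}
Reachable ∩ accepting = {1, 3, 4} — nonempty.

accepted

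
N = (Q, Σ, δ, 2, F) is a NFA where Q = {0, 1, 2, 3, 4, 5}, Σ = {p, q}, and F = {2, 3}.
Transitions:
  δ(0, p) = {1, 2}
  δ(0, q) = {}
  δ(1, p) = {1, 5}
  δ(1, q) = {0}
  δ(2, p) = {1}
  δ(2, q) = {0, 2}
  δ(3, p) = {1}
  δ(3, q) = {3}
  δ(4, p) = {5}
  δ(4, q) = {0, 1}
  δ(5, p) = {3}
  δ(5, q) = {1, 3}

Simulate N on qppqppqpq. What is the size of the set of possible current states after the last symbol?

4

Start: {2}
read q: {0, 2}
read p: {1, 2}
read p: {1, 5}
read q: {0, 1, 3}
read p: {1, 2, 5}
read p: {1, 3, 5}
read q: {0, 1, 3}
read p: {1, 2, 5}
read q: {0, 1, 2, 3}
Final reachable set {0, 1, 2, 3} has 4 states.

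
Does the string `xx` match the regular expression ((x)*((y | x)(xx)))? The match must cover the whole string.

No split of xx into u·v has (x)* matching u and ((y|x)(xx)) matching v.

no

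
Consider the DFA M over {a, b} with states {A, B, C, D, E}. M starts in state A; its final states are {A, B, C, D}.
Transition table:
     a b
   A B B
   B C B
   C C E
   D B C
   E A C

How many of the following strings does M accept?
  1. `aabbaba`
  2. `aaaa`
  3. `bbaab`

`aabbaba`: accepted
`aaaa`: accepted
`bbaab`: rejected

2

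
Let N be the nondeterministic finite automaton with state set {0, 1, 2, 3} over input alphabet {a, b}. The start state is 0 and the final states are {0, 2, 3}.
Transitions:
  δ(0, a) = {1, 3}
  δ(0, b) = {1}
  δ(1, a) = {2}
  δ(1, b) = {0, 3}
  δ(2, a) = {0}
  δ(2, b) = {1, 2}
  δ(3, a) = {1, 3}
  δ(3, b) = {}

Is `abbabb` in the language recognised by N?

accepted

Start: {0}
read a: {1, 3}
read b: {0, 3}
read b: {1}
read a: {2}
read b: {1, 2}
read b: {0, 1, 2, 3}
Reachable ∩ accepting = {0, 2, 3} — nonempty.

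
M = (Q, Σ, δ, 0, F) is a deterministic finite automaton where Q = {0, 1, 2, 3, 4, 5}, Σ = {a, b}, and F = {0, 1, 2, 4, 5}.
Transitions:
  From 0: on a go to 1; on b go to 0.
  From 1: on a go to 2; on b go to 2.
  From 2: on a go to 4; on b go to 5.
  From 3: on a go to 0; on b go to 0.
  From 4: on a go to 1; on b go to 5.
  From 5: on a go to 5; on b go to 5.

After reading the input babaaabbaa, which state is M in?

0 --b--> 0
0 --a--> 1
1 --b--> 2
2 --a--> 4
4 --a--> 1
1 --a--> 2
2 --b--> 5
5 --b--> 5
5 --a--> 5
5 --a--> 5

5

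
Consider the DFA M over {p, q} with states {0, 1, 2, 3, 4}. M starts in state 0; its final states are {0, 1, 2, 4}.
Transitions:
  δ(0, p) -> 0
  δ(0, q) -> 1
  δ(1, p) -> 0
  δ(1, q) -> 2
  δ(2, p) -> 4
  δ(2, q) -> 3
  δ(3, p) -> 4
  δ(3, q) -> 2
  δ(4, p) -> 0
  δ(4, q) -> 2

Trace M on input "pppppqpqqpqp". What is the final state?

4

0 --p--> 0
0 --p--> 0
0 --p--> 0
0 --p--> 0
0 --p--> 0
0 --q--> 1
1 --p--> 0
0 --q--> 1
1 --q--> 2
2 --p--> 4
4 --q--> 2
2 --p--> 4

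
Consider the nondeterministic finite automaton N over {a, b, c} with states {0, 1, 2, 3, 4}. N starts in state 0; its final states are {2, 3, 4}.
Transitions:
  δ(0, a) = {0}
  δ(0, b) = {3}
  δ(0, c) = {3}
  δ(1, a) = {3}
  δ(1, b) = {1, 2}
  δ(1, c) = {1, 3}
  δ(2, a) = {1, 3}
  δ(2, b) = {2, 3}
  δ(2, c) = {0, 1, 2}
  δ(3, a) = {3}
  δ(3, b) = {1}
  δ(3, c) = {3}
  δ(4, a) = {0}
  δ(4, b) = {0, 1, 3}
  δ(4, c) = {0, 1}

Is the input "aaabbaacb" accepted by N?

rejected

Start: {0}
read a: {0}
read a: {0}
read a: {0}
read b: {3}
read b: {1}
read a: {3}
read a: {3}
read c: {3}
read b: {1}
Reachable ∩ accepting = {} — empty.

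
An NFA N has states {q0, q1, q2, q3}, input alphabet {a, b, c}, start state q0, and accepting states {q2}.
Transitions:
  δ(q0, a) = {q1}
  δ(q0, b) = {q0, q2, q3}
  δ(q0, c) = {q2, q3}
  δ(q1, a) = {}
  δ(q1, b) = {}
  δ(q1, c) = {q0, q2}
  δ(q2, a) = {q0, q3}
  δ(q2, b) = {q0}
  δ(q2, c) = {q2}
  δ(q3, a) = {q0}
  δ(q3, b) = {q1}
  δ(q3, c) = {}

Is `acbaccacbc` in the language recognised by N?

Start: {q0}
read a: {q1}
read c: {q0, q2}
read b: {q0, q2, q3}
read a: {q0, q1, q3}
read c: {q0, q2, q3}
read c: {q2, q3}
read a: {q0, q3}
read c: {q2, q3}
read b: {q0, q1}
read c: {q0, q2, q3}
Reachable ∩ accepting = {q2} — nonempty.

accepted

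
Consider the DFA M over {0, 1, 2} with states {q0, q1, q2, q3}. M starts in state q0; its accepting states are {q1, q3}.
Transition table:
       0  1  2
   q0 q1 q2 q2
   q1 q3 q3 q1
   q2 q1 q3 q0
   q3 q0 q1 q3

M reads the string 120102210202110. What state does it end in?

q0 --1--> q2
q2 --2--> q0
q0 --0--> q1
q1 --1--> q3
q3 --0--> q0
q0 --2--> q2
q2 --2--> q0
q0 --1--> q2
q2 --0--> q1
q1 --2--> q1
q1 --0--> q3
q3 --2--> q3
q3 --1--> q1
q1 --1--> q3
q3 --0--> q0

q0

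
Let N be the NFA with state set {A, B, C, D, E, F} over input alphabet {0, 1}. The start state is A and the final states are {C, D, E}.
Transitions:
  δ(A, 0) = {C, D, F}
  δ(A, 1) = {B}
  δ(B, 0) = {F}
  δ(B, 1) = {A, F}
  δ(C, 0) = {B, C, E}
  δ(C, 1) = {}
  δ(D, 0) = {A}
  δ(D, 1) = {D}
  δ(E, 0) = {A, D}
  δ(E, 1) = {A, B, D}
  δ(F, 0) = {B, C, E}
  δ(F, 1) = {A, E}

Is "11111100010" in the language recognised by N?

accepted

Start: {A}
read 1: {B}
read 1: {A, F}
read 1: {A, B, E}
read 1: {A, B, D, F}
read 1: {A, B, D, E, F}
read 1: {A, B, D, E, F}
read 0: {A, B, C, D, E, F}
read 0: {A, B, C, D, E, F}
read 0: {A, B, C, D, E, F}
read 1: {A, B, D, E, F}
read 0: {A, B, C, D, E, F}
Reachable ∩ accepting = {C, D, E} — nonempty.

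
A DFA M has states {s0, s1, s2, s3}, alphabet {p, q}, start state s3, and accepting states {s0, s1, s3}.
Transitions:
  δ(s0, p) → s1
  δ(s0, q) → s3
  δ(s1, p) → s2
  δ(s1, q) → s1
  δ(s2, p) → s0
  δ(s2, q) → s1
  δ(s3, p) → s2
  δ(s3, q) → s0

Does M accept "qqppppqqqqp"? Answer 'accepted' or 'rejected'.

rejected

s3 --q--> s0
s0 --q--> s3
s3 --p--> s2
s2 --p--> s0
s0 --p--> s1
s1 --p--> s2
s2 --q--> s1
s1 --q--> s1
s1 --q--> s1
s1 --q--> s1
s1 --p--> s2
End in state s2, which is not an accepting state.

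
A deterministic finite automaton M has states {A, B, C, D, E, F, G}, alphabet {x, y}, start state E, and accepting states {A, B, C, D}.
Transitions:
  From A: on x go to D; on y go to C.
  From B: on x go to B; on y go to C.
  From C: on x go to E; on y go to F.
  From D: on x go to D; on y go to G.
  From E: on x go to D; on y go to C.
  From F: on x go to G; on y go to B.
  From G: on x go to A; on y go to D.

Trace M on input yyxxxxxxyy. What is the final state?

D

E --y--> C
C --y--> F
F --x--> G
G --x--> A
A --x--> D
D --x--> D
D --x--> D
D --x--> D
D --y--> G
G --y--> D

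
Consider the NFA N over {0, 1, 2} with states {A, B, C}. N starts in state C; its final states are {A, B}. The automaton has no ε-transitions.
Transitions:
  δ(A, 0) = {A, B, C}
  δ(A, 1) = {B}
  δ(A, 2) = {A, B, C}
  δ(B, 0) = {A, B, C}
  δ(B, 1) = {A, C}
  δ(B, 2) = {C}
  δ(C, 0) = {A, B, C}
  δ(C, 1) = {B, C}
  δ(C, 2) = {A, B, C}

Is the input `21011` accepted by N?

Start: {C}
read 2: {A, B, C}
read 1: {A, B, C}
read 0: {A, B, C}
read 1: {A, B, C}
read 1: {A, B, C}
Reachable ∩ accepting = {A, B} — nonempty.

accepted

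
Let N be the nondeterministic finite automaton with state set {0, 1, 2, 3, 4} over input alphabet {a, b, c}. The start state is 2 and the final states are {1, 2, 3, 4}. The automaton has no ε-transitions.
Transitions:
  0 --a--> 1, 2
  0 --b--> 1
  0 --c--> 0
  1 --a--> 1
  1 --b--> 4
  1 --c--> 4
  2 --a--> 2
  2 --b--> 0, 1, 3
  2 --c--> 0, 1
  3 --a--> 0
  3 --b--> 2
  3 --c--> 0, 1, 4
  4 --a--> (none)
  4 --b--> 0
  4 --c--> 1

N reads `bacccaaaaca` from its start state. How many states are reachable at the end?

2

Start: {2}
read b: {0, 1, 3}
read a: {0, 1, 2}
read c: {0, 1, 4}
read c: {0, 1, 4}
read c: {0, 1, 4}
read a: {1, 2}
read a: {1, 2}
read a: {1, 2}
read a: {1, 2}
read c: {0, 1, 4}
read a: {1, 2}
Final reachable set {1, 2} has 2 states.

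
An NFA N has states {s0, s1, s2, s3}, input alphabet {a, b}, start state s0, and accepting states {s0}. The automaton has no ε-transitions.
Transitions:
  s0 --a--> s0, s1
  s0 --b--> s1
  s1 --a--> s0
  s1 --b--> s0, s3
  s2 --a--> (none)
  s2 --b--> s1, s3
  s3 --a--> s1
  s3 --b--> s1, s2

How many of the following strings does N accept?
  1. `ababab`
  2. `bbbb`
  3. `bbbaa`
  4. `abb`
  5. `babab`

`ababab`: accepted
`bbbb`: accepted
`bbbaa`: accepted
`abb`: accepted
`babab`: rejected

4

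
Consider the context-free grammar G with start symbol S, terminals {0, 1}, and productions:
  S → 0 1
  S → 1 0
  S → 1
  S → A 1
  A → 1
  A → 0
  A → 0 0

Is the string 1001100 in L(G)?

no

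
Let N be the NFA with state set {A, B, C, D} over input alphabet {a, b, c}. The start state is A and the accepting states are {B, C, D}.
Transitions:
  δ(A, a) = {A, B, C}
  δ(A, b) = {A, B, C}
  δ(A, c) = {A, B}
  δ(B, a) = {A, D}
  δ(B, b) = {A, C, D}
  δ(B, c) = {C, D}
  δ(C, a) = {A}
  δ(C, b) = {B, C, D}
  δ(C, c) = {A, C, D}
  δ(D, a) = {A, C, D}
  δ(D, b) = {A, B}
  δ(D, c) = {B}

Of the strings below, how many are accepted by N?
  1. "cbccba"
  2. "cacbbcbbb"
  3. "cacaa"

3

"cbccba": accepted
"cacbbcbbb": accepted
"cacaa": accepted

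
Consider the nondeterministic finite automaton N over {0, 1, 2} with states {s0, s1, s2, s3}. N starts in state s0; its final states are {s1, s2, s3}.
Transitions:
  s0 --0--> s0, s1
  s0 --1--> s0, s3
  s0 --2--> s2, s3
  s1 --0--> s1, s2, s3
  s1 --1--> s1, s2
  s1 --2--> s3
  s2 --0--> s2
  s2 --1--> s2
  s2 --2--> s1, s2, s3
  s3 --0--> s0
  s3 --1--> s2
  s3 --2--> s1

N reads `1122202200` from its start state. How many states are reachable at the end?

Start: {s0}
read 1: {s0, s3}
read 1: {s0, s2, s3}
read 2: {s1, s2, s3}
read 2: {s1, s2, s3}
read 2: {s1, s2, s3}
read 0: {s0, s1, s2, s3}
read 2: {s1, s2, s3}
read 2: {s1, s2, s3}
read 0: {s0, s1, s2, s3}
read 0: {s0, s1, s2, s3}
Final reachable set {s0, s1, s2, s3} has 4 states.

4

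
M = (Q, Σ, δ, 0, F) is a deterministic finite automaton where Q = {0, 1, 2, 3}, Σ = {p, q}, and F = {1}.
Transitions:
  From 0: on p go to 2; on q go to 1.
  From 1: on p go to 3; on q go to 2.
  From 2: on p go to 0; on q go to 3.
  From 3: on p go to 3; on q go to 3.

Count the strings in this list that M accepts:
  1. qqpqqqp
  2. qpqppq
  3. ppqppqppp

qqpqqqp: rejected
qpqppq: rejected
ppqppqppp: rejected

0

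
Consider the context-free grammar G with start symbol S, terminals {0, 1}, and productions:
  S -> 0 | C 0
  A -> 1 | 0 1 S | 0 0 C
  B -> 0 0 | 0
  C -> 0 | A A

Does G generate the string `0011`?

no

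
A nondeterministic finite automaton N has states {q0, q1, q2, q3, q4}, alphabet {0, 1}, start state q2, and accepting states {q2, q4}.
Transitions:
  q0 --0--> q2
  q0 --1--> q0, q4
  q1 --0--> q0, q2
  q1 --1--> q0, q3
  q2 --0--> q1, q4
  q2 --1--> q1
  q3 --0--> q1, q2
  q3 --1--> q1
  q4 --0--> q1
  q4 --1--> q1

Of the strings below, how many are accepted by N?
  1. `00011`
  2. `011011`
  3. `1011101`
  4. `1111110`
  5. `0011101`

5

`00011`: accepted
`011011`: accepted
`1011101`: accepted
`1111110`: accepted
`0011101`: accepted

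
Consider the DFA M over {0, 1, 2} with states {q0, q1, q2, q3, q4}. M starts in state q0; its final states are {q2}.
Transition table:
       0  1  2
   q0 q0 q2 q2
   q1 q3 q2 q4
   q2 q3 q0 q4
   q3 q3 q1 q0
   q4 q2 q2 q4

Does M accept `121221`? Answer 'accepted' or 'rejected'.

accepted

q0 --1--> q2
q2 --2--> q4
q4 --1--> q2
q2 --2--> q4
q4 --2--> q4
q4 --1--> q2
End in state q2, which is an accepting state.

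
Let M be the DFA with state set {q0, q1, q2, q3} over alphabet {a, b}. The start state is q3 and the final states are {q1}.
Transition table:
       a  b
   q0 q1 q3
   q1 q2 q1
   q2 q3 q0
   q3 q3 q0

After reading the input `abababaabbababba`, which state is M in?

q3 --a--> q3
q3 --b--> q0
q0 --a--> q1
q1 --b--> q1
q1 --a--> q2
q2 --b--> q0
q0 --a--> q1
q1 --a--> q2
q2 --b--> q0
q0 --b--> q3
q3 --a--> q3
q3 --b--> q0
q0 --a--> q1
q1 --b--> q1
q1 --b--> q1
q1 --a--> q2

q2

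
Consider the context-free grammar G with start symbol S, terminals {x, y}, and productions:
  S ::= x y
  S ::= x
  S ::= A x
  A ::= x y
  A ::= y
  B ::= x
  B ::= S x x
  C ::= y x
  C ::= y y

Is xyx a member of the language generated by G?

S ⇒ Ax ⇒ xyx

yes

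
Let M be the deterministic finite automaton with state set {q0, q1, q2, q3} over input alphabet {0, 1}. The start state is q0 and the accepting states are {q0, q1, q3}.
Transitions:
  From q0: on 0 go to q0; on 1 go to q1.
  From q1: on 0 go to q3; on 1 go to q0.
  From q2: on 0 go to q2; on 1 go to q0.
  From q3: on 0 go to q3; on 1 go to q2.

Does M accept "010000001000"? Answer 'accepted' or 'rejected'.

q0 --0--> q0
q0 --1--> q1
q1 --0--> q3
q3 --0--> q3
q3 --0--> q3
q3 --0--> q3
q3 --0--> q3
q3 --0--> q3
q3 --1--> q2
q2 --0--> q2
q2 --0--> q2
q2 --0--> q2
End in state q2, which is not an accepting state.

rejected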